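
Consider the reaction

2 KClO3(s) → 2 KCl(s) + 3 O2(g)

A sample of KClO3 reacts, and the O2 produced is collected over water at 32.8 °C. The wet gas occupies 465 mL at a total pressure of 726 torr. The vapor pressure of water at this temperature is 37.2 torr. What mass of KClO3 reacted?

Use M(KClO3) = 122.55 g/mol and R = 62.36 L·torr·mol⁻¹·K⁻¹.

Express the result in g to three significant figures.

1.37 g

P(O2) = 726 − 37.2 = 688.8 torr
n(O2) = PV/RT = (688.8 × 0.4650) / (62.36 × 305.95) = 0.01679 mol
n(KClO3) = (2/3) × 0.01679 = 0.01119 mol
m(KClO3) = 0.01119 × 122.55 = 1.371 g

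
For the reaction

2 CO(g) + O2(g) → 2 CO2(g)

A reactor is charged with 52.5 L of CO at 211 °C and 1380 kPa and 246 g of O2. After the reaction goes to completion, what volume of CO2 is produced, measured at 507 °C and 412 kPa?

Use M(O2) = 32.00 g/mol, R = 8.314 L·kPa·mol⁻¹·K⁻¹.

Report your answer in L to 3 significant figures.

n(CO) = PV/RT = (1380 × 52.5) / (8.314 × 484.15) = 18.00 mol
n(O2) = 246 / 32.00 = 7.688 mol
For 18.00 mol CO, stoichiometry requires (1/2) × 18.00 = 9.000 mol O2; 7.688 mol is available, so O2 is limiting.
n(CO2) = (2/1) × 7.688 = 15.38 mol
V(CO2) = nRT/P = 15.38 × 8.314 × 780.15 / 412 = 242.1 L

242 L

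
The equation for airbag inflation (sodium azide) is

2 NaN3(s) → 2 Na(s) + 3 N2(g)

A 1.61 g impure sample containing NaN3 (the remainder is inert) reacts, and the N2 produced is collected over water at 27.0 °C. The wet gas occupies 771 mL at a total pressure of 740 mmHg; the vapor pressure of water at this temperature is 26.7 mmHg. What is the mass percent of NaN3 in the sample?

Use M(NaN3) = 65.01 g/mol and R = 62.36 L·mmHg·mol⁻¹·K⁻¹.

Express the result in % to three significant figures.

P(N2) = 740 − 26.7 = 713.3 mmHg
n(N2) = PV/RT = (713.3 × 0.7710) / (62.36 × 300.15) = 0.02938 mol
n(NaN3) = (2/3) × 0.02938 = 0.01959 mol
m(NaN3) = 0.01959 × 65.01 = 1.274 g
%NaN3 = 1.274 / 1.61 × 100 = 79.13%

79.1 %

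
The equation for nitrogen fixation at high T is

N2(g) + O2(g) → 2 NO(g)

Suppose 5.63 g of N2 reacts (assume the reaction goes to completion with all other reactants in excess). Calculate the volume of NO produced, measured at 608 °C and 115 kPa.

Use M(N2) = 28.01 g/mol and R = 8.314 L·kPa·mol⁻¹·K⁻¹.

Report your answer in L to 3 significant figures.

25.6 L

n(N2) = 5.630 / 28.01 = 0.2010 mol
n(NO) = (2/1) × 0.2010 = 0.4020 mol
V = nRT/P = 0.4020 × 8.314 × 881.15 / 115 = 25.61 L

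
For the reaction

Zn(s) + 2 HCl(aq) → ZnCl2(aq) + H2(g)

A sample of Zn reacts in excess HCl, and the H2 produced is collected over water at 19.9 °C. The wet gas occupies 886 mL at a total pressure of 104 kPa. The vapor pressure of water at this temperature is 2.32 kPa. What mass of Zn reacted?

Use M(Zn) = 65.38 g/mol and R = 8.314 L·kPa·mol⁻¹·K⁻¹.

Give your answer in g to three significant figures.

2.42 g

P(H2) = 104 − 2.32 = 101.7 kPa
n(H2) = PV/RT = (101.7 × 0.8860) / (8.314 × 293.05) = 0.03698 mol
n(Zn) = (1/1) × 0.03698 = 0.03698 mol
m(Zn) = 0.03698 × 65.38 = 2.418 g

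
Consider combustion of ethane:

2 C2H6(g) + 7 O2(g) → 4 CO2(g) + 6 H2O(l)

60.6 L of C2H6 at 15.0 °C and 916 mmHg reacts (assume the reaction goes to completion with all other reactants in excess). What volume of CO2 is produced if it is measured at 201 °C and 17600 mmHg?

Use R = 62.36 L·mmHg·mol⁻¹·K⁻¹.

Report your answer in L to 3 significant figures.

n(C2H6) = PV/RT = (916 × 60.6) / (62.36 × 288.15) = 3.089 mol
n(CO2) = (4/2) × 3.089 = 6.178 mol
V = nRT/P = 6.178 × 62.36 × 474.15 / 17600 = 10.38 L

10.4 L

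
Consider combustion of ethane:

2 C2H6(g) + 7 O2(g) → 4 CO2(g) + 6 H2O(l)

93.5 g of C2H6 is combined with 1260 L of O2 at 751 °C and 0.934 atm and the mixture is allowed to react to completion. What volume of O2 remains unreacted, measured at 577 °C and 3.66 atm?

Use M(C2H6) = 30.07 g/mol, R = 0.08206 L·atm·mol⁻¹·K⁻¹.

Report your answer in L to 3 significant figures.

59.5 L

n(C2H6) = 93.5 / 30.07 = 3.109 mol
n(O2) = PV/RT = (0.934 × 1260) / (0.08206 × 1024.15) = 14.00 mol
For 3.109 mol C2H6, stoichiometry requires (7/2) × 3.109 = 10.88 mol O2; 14.00 mol is available, so C2H6 is limiting.
n(O2) consumed = (7/2) × 3.109 = 10.88 mol; remaining = 14.00 − 10.88 = 3.120 mol
V(O2) = nRT/P = 3.120 × 0.08206 × 850.15 / 3.66 = 59.47 L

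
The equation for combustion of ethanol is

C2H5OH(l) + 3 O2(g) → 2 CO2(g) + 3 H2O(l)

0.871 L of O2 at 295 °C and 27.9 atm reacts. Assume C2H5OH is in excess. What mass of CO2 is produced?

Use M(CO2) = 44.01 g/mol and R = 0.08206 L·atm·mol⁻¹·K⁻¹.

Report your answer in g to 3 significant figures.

n(O2) = PV/RT = (27.9 × 0.871) / (0.08206 × 568.15) = 0.5212 mol
n(CO2) = (2/3) × 0.5212 = 0.3475 mol
m(CO2) = 0.3475 × 44.01 = 15.29 g

15.3 g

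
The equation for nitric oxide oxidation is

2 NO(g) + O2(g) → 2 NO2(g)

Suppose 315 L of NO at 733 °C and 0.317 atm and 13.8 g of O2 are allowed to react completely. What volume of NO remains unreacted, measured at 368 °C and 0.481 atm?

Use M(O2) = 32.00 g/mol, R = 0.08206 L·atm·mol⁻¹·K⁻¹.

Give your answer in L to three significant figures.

37.9 L

n(NO) = PV/RT = (0.317 × 315) / (0.08206 × 1006.15) = 1.209 mol
n(O2) = 13.8 / 32.00 = 0.4313 mol
For 1.209 mol NO, stoichiometry requires (1/2) × 1.209 = 0.6045 mol O2; 0.4313 mol is available, so O2 is limiting.
n(NO) consumed = (2/1) × 0.4313 = 0.8626 mol; remaining = 1.209 − 0.8626 = 0.3464 mol
V(NO) = nRT/P = 0.3464 × 0.08206 × 641.15 / 0.481 = 37.89 L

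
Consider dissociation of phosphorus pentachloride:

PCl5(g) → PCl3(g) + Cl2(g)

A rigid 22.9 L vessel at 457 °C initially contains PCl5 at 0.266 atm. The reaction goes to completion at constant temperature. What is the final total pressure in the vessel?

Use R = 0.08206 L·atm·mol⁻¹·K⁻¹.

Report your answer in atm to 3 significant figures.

Rigid vessel, constant T ⇒ P scales with total gas moles (1 → 2).
P_final = (2/1) × 0.266 = 0.5320 atm

0.532 atm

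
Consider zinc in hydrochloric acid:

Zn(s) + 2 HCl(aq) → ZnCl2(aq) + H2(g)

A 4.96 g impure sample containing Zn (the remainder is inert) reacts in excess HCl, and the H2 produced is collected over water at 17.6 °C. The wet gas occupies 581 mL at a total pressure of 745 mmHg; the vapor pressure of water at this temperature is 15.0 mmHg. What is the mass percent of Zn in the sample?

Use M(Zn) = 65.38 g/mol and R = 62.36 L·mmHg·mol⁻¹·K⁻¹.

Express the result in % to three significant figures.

30.8 %

P(H2) = 745 − 15.0 = 730.0 mmHg
n(H2) = PV/RT = (730.0 × 0.5810) / (62.36 × 290.75) = 0.02339 mol
n(Zn) = (1/1) × 0.02339 = 0.02339 mol
m(Zn) = 0.02339 × 65.38 = 1.529 g
%Zn = 1.529 / 4.96 × 100 = 30.83%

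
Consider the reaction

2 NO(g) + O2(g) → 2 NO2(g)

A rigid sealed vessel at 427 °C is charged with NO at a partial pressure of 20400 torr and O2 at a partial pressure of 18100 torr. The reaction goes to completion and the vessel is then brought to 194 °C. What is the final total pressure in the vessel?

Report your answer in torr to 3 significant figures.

At constant V, partial pressures at 427 °C are proportional to moles, so apply stoichiometry directly to pressures.
P(O2) required for 20400 torr of NO = (1/2) × 20400 = 10200 torr; available 18100 torr, so NO is limiting.
P(O2) remaining = 18100 − (1/2) × 20400 = 7900 torr
P(gaseous products) = (2)/2 × 20400 = 20400 torr
P_total at 427 °C = 7900 + 20400 = 28300 torr
Scaling to 194 °C: P = 28300 × 467.15/700.15 = 18880 torr

18900 torr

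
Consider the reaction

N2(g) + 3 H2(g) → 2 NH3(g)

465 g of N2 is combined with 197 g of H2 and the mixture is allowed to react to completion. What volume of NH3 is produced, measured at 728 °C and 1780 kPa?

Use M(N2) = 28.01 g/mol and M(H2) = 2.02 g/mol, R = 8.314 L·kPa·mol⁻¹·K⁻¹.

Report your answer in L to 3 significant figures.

n(N2) = 465 / 28.01 = 16.60 mol
n(H2) = 197 / 2.02 = 97.52 mol
For 16.60 mol N2, stoichiometry requires (3/1) × 16.60 = 49.80 mol H2; 97.52 mol is available, so N2 is limiting.
n(NH3) = (2/1) × 16.60 = 33.20 mol
V(NH3) = nRT/P = 33.20 × 8.314 × 1001.15 / 1780 = 155.2 L

155 L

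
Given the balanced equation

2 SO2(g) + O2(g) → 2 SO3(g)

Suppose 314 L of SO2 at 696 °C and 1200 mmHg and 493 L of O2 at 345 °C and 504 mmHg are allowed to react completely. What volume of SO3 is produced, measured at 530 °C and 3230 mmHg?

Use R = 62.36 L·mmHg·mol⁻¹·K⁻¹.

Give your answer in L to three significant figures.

n(SO2) = PV/RT = (1200 × 314) / (62.36 × 969.15) = 6.235 mol
n(O2) = PV/RT = (504 × 493) / (62.36 × 618.15) = 6.446 mol
For 6.235 mol SO2, stoichiometry requires (1/2) × 6.235 = 3.118 mol O2; 6.446 mol is available, so SO2 is limiting.
n(SO3) = (2/2) × 6.235 = 6.235 mol
V(SO3) = nRT/P = 6.235 × 62.36 × 803.15 / 3230 = 96.68 L

96.7 L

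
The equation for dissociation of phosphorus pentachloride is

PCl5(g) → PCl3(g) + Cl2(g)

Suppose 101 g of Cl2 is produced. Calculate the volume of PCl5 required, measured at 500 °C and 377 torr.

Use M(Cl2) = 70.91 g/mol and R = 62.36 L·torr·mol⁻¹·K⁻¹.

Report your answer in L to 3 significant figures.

n(Cl2) = 101.0 / 70.91 = 1.424 mol
n(PCl5) = (1/1) × 1.424 = 1.424 mol
V = nRT/P = 1.424 × 62.36 × 773.15 / 377 = 182.1 L

182 L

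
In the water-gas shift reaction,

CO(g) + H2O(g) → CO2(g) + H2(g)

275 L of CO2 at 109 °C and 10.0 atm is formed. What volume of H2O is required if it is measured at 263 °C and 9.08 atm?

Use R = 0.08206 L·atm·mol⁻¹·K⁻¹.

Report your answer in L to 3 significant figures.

425 L

n(CO2) = PV/RT = (10.0 × 275) / (0.08206 × 382.15) = 87.69 mol
n(H2O) = (1/1) × 87.69 = 87.69 mol
V = nRT/P = 87.69 × 0.08206 × 536.15 / 9.08 = 424.9 L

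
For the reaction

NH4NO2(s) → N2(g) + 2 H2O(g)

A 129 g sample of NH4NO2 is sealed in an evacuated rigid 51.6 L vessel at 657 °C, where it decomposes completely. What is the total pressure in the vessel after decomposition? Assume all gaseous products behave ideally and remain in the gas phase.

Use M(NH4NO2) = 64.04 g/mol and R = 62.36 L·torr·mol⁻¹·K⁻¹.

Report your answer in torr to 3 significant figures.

n(NH4NO2) = 129 / 64.04 = 2.014 mol
n(gas produced) = (3/1) × 2.014 = 6.042 mol
P = nRT/V = 6.042 × 62.36 × 930.15 / 51.6 = 6792 torr

6790 torr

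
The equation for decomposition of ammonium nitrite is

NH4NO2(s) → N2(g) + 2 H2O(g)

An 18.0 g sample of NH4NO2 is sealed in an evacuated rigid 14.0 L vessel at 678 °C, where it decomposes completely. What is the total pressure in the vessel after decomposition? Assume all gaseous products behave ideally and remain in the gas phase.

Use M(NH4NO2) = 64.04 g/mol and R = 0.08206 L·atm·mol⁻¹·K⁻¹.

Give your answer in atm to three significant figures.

n(NH4NO2) = 18.0 / 64.04 = 0.2811 mol
n(gas produced) = (3/1) × 0.2811 = 0.8433 mol
P = nRT/V = 0.8433 × 0.08206 × 951.15 / 14.0 = 4.701 atm

4.70 atm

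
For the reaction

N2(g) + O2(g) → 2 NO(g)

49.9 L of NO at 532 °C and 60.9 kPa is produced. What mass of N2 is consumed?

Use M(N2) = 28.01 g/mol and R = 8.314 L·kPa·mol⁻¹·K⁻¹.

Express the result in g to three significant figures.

6.36 g

n(NO) = PV/RT = (60.9 × 49.9) / (8.314 × 805.15) = 0.4540 mol
n(N2) = (1/2) × 0.4540 = 0.2270 mol
m(N2) = 0.2270 × 28.01 = 6.358 g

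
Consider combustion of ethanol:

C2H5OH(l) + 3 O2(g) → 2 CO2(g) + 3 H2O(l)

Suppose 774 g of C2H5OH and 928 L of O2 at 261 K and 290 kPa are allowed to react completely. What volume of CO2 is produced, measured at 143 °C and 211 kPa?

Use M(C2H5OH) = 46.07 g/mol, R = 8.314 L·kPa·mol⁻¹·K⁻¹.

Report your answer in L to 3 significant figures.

551 L

n(C2H5OH) = 774 / 46.07 = 16.80 mol
n(O2) = PV/RT = (290 × 928) / (8.314 × 261) = 124.0 mol
For 16.80 mol C2H5OH, stoichiometry requires (3/1) × 16.80 = 50.40 mol O2; 124.0 mol is available, so C2H5OH is limiting.
n(CO2) = (2/1) × 16.80 = 33.60 mol
V(CO2) = nRT/P = 33.60 × 8.314 × 416.15 / 211 = 551.0 L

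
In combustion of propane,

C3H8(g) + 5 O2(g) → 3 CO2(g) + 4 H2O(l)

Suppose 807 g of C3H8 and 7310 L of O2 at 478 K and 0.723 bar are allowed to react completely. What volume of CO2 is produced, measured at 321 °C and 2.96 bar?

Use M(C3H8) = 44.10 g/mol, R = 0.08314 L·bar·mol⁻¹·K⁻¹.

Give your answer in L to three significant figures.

916 L

n(C3H8) = 807 / 44.10 = 18.30 mol
n(O2) = PV/RT = (0.723 × 7310) / (0.08314 × 478) = 133.0 mol
For 18.30 mol C3H8, stoichiometry requires (5/1) × 18.30 = 91.50 mol O2; 133.0 mol is available, so C3H8 is limiting.
n(CO2) = (3/1) × 18.30 = 54.90 mol
V(CO2) = nRT/P = 54.90 × 0.08314 × 594.15 / 2.96 = 916.2 L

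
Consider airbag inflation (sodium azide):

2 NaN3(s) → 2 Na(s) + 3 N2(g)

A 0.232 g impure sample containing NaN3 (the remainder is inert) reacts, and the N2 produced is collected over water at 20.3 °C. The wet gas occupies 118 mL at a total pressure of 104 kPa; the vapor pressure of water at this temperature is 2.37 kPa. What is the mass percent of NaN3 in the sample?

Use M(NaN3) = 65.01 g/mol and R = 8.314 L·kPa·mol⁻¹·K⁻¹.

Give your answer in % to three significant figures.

P(N2) = 104 − 2.37 = 101.6 kPa
n(N2) = PV/RT = (101.6 × 0.1180) / (8.314 × 293.45) = 0.004914 mol
n(NaN3) = (2/3) × 0.004914 = 0.003276 mol
m(NaN3) = 0.003276 × 65.01 = 0.2130 g
%NaN3 = 0.2130 / 0.232 × 100 = 91.81%

91.8 %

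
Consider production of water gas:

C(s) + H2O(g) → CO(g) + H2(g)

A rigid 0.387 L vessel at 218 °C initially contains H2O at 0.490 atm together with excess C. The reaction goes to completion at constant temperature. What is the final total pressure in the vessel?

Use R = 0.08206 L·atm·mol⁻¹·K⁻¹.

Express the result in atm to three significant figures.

At constant T and V, P ∝ n(gas): 1 mol gas → 2 mol gas.
P_final = (2/1) × 0.490 = 0.9800 atm

0.980 atm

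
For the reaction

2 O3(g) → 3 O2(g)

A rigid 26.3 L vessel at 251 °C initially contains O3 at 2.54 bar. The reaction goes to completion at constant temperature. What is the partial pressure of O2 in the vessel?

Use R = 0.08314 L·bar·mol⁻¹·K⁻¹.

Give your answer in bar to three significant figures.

3.81 bar

n(O3)₀ = PV/RT = (2.54 × 26.3) / (0.08314 × 524.15) = 1.533 mol
n(O2) = (3/2) × 1.533 = 2.300 mol
P(O2) = nRT/V = 2.300 × 0.08314 × 524.15 / 26.3 = 3.811 bar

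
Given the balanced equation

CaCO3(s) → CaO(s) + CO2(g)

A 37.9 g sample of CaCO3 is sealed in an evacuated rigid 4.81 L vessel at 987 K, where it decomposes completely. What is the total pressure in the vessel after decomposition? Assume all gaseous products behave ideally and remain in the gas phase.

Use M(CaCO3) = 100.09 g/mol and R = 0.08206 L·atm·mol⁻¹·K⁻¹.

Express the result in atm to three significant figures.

6.38 atm

n(CaCO3) = 37.9 / 100.09 = 0.3787 mol
n(gas produced) = (1/1) × 0.3787 = 0.3787 mol
P = nRT/V = 0.3787 × 0.08206 × 987 / 4.81 = 6.377 atm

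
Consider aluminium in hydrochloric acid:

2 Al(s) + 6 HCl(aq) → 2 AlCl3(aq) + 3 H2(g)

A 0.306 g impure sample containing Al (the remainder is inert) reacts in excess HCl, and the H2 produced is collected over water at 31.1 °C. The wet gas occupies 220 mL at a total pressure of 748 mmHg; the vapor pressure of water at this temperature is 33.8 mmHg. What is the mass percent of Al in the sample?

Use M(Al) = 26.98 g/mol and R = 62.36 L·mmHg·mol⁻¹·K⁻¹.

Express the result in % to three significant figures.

48.7 %

P(H2) = 748 − 33.8 = 714.2 mmHg
n(H2) = PV/RT = (714.2 × 0.2200) / (62.36 × 304.25) = 0.008281 mol
n(Al) = (2/3) × 0.008281 = 0.005521 mol
m(Al) = 0.005521 × 26.98 = 0.1490 g
%Al = 0.1490 / 0.306 × 100 = 48.69%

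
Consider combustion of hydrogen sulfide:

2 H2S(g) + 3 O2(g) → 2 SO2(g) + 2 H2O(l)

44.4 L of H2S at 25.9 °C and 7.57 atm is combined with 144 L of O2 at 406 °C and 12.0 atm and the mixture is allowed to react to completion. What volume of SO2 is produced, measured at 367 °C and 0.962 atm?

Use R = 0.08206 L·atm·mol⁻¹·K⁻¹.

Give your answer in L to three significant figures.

n(H2S) = PV/RT = (7.57 × 44.4) / (0.08206 × 299.05) = 13.70 mol
n(O2) = PV/RT = (12.0 × 144) / (0.08206 × 679.15) = 31.01 mol
For 13.70 mol H2S, stoichiometry requires (3/2) × 13.70 = 20.55 mol O2; 31.01 mol is available, so H2S is limiting.
n(SO2) = (2/2) × 13.70 = 13.70 mol
V(SO2) = nRT/P = 13.70 × 0.08206 × 640.15 / 0.962 = 748.1 L

748 L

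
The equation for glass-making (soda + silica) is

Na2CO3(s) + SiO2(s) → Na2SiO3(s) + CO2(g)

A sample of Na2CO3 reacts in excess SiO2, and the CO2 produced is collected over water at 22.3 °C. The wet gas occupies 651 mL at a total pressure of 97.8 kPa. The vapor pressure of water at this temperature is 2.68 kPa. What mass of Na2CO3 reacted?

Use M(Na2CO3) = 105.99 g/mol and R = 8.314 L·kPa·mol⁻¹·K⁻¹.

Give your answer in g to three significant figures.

P(CO2) = 97.8 − 2.68 = 95.12 kPa
n(CO2) = PV/RT = (95.12 × 0.6510) / (8.314 × 295.45) = 0.02521 mol
n(Na2CO3) = (1/1) × 0.02521 = 0.02521 mol
m(Na2CO3) = 0.02521 × 105.99 = 2.672 g

2.67 g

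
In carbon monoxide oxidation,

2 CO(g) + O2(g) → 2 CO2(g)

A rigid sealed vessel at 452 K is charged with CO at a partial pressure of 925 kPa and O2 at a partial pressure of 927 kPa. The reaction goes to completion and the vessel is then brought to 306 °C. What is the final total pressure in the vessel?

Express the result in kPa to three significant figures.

1780 kPa

At constant V, partial pressures at 452 K are proportional to moles, so apply stoichiometry directly to pressures.
P(O2) required for 925 kPa of CO = (1/2) × 925 = 462.5 kPa; available 927 kPa, so CO is limiting.
P(O2) remaining = 927 − (1/2) × 925 = 464.5 kPa
P(gaseous products) = (2)/2 × 925 = 925.0 kPa
P_total at 452 K = 464.5 + 925.0 = 1390 kPa
Scaling to 306 °C: P = 1390 × 579.15/452 = 1781 kPa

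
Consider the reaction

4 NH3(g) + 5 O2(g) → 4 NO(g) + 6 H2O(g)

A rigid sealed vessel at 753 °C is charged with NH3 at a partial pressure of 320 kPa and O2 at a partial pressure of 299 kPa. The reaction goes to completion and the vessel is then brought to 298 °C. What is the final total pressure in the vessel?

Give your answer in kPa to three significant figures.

378 kPa

Because the vessel is rigid and T is held at 753 °C, work the stoichiometry in partial pressures (P_i = n_iRT/V).
P(O2) required for 320 kPa of NH3 = (5/4) × 320 = 400.0 kPa; available 299 kPa, so O2 is limiting.
P(NH3) remaining = 320 − (4/5) × 299 = 80.80 kPa
P(gaseous products) = (4+6)/5 × 299 = 598.0 kPa
P_total at 753 °C = 80.80 + 598.0 = 678.8 kPa
Scaling to 298 °C: P = 678.8 × 571.15/1026.15 = 377.8 kPa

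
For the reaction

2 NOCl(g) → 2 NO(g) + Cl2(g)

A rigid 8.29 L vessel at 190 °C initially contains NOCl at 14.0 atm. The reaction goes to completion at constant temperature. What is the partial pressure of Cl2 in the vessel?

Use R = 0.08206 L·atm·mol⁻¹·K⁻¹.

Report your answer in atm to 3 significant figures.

7.00 atm

n(NOCl)₀ = PV/RT = (14.0 × 8.29) / (0.08206 × 463.15) = 3.054 mol
n(Cl2) = (1/2) × 3.054 = 1.527 mol
P(Cl2) = nRT/V = 1.527 × 0.08206 × 463.15 / 8.29 = 7.001 atm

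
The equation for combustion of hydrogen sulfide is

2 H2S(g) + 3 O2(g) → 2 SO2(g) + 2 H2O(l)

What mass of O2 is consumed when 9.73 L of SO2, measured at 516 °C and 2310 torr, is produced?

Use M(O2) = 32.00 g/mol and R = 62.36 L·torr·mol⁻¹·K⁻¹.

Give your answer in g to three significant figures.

21.9 g

n(SO2) = PV/RT = (2310 × 9.73) / (62.36 × 789.15) = 0.4567 mol
n(O2) = (3/2) × 0.4567 = 0.6850 mol
m(O2) = 0.6850 × 32.00 = 21.92 g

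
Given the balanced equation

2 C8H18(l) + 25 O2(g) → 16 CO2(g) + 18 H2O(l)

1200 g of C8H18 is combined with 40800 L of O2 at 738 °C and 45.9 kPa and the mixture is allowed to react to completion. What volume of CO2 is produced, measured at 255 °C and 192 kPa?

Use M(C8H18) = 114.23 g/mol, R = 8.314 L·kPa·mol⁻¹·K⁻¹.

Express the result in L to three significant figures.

n(C8H18) = 1200 / 114.23 = 10.51 mol
n(O2) = PV/RT = (45.9 × 40800) / (8.314 × 1011.15) = 222.8 mol
For 10.51 mol C8H18, stoichiometry requires (25/2) × 10.51 = 131.4 mol O2; 222.8 mol is available, so C8H18 is limiting.
n(CO2) = (16/2) × 10.51 = 84.08 mol
V(CO2) = nRT/P = 84.08 × 8.314 × 528.15 / 192 = 1923 L

1920 L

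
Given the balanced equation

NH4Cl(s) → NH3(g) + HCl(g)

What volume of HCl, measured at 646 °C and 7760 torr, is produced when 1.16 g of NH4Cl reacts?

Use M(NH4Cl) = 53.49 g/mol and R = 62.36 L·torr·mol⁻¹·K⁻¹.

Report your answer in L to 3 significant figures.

0.160 L

n(NH4Cl) = 1.160 / 53.49 = 0.02169 mol
n(HCl) = (1/1) × 0.02169 = 0.02169 mol
V = nRT/P = 0.02169 × 62.36 × 919.15 / 7760 = 0.1602 L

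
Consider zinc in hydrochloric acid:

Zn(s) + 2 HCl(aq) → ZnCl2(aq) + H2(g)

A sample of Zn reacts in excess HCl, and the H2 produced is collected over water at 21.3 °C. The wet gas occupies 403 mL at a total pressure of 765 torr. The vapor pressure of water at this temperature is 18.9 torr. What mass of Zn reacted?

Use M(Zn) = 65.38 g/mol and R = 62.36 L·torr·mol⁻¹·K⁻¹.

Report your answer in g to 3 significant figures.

P(H2) = 765 − 18.9 = 746.1 torr
n(H2) = PV/RT = (746.1 × 0.4030) / (62.36 × 294.45) = 0.01638 mol
n(Zn) = (1/1) × 0.01638 = 0.01638 mol
m(Zn) = 0.01638 × 65.38 = 1.071 g

1.07 g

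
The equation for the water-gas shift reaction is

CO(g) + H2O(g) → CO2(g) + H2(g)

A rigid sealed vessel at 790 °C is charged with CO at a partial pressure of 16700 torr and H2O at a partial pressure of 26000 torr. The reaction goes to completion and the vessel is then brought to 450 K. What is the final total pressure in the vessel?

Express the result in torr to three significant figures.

18100 torr

With V and T fixed, P_i ∝ n_i, so the mole ratios apply directly to partial pressures at 790 °C.
P(H2O) required for 16700 torr of CO = (1/1) × 16700 = 16700 torr; available 26000 torr, so CO is limiting.
P(H2O) remaining = 26000 − (1/1) × 16700 = 9300 torr
P(gaseous products) = (1+1)/1 × 16700 = 33400 torr
P_total at 790 °C = 9300 + 33400 = 42700 torr
Scaling to 450 K: P = 42700 × 450/1063.15 = 18070 torr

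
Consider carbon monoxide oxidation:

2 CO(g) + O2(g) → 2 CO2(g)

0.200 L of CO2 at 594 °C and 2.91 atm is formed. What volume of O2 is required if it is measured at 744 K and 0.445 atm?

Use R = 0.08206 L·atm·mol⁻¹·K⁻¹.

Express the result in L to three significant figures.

0.561 L

n(CO2) = PV/RT = (2.91 × 0.200) / (0.08206 × 867.15) = 0.008179 mol
n(O2) = (1/2) × 0.008179 = 0.004090 mol
V = nRT/P = 0.004090 × 0.08206 × 744 / 0.445 = 0.5611 L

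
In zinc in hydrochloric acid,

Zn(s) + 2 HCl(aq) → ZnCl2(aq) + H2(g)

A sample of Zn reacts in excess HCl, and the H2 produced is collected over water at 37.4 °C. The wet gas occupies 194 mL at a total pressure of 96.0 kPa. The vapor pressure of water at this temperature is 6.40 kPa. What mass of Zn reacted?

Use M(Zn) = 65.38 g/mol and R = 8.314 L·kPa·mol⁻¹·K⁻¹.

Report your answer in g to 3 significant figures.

P(H2) = 96.0 − 6.40 = 89.60 kPa
n(H2) = PV/RT = (89.60 × 0.1940) / (8.314 × 310.55) = 0.006732 mol
n(Zn) = (1/1) × 0.006732 = 0.006732 mol
m(Zn) = 0.006732 × 65.38 = 0.4401 g

0.440 g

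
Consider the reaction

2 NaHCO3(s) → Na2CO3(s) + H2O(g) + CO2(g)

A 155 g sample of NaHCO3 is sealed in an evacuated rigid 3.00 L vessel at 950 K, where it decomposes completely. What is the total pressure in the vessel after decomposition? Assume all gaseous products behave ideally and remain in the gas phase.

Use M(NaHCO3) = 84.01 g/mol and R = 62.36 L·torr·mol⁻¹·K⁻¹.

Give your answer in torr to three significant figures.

36400 torr

n(NaHCO3) = 155 / 84.01 = 1.845 mol
n(gas produced) = (2/2) × 1.845 = 1.845 mol
P = nRT/V = 1.845 × 62.36 × 950 / 3.00 = 36430 torr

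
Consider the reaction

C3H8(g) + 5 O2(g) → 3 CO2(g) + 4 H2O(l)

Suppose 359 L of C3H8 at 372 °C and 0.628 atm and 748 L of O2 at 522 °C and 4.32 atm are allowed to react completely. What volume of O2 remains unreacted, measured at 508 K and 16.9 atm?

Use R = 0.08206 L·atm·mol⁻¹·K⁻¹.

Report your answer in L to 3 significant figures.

n(C3H8) = PV/RT = (0.628 × 359) / (0.08206 × 645.15) = 4.259 mol
n(O2) = PV/RT = (4.32 × 748) / (0.08206 × 795.15) = 49.52 mol
For 4.259 mol C3H8, stoichiometry requires (5/1) × 4.259 = 21.30 mol O2; 49.52 mol is available, so C3H8 is limiting.
n(O2) consumed = (5/1) × 4.259 = 21.30 mol; remaining = 49.52 − 21.30 = 28.22 mol
V(O2) = nRT/P = 28.22 × 0.08206 × 508 / 16.9 = 69.61 L

69.6 L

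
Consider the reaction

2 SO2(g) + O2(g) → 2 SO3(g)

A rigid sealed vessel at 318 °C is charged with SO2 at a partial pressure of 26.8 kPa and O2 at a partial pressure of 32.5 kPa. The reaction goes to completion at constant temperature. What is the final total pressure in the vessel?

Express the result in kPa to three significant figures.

45.9 kPa

At constant V, partial pressures at 318 °C are proportional to moles, so apply stoichiometry directly to pressures.
P(O2) required for 26.8 kPa of SO2 = (1/2) × 26.8 = 13.40 kPa; available 32.5 kPa, so SO2 is limiting.
P(O2) remaining = 32.5 − (1/2) × 26.8 = 19.10 kPa
P(gaseous products) = (2)/2 × 26.8 = 26.80 kPa
P_total at 318 °C = 19.10 + 26.80 = 45.90 kPa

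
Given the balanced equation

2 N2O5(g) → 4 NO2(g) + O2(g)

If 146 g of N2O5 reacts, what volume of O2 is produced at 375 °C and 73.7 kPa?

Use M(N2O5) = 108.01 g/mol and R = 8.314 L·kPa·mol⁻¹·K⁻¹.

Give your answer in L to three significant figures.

n(N2O5) = 146.0 / 108.01 = 1.352 mol
n(O2) = (1/2) × 1.352 = 0.6760 mol
V = nRT/P = 0.6760 × 8.314 × 648.15 / 73.7 = 49.43 L

49.4 L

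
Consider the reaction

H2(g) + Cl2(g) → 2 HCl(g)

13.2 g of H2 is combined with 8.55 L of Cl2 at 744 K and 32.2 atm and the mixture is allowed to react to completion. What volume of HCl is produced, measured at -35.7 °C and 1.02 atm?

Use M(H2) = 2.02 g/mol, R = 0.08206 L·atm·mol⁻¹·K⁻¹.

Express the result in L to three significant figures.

n(H2) = 13.2 / 2.02 = 6.535 mol
n(Cl2) = PV/RT = (32.2 × 8.55) / (0.08206 × 744) = 4.509 mol
For 6.535 mol H2, stoichiometry requires (1/1) × 6.535 = 6.535 mol Cl2; 4.509 mol is available, so Cl2 is limiting.
n(HCl) = (2/1) × 4.509 = 9.018 mol
V(HCl) = nRT/P = 9.018 × 0.08206 × 237.45 / 1.02 = 172.3 L

172 L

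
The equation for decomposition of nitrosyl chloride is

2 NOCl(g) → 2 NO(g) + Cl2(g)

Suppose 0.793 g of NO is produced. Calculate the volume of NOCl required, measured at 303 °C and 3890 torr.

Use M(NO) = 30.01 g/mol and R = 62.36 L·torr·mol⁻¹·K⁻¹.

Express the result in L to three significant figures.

n(NO) = 0.7930 / 30.01 = 0.02642 mol
n(NOCl) = (2/2) × 0.02642 = 0.02642 mol
V = nRT/P = 0.02642 × 62.36 × 576.15 / 3890 = 0.2440 L

0.244 L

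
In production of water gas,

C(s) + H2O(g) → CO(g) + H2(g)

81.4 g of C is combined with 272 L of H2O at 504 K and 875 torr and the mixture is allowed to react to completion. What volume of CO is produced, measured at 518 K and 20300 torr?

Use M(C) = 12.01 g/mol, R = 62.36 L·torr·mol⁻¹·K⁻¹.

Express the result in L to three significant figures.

n(C) = 81.4 / 12.01 = 6.778 mol
n(H2O) = PV/RT = (875 × 272) / (62.36 × 504) = 7.573 mol
For 6.778 mol C, stoichiometry requires (1/1) × 6.778 = 6.778 mol H2O; 7.573 mol is available, so C is limiting.
n(CO) = (1/1) × 6.778 = 6.778 mol
V(CO) = nRT/P = 6.778 × 62.36 × 518 / 20300 = 10.79 L

10.8 L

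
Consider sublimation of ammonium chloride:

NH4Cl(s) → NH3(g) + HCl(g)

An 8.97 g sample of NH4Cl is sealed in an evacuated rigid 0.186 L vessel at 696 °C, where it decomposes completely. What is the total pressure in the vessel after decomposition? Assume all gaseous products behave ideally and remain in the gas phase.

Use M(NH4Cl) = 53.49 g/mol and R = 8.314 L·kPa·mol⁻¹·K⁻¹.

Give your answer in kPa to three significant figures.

n(NH4Cl) = 8.97 / 53.49 = 0.1677 mol
n(gas produced) = (2/1) × 0.1677 = 0.3354 mol
P = nRT/V = 0.3354 × 8.314 × 969.15 / 0.186 = 14530 kPa

14500 kPa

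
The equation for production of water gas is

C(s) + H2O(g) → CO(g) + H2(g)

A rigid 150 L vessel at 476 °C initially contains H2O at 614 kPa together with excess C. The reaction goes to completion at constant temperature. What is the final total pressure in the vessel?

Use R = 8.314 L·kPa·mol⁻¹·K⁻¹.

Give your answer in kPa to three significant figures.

1230 kPa

Since T and V are fixed, P_final/P_initial = n_final/n_initial = 2/1.
P_final = (2/1) × 614 = 1228 kPa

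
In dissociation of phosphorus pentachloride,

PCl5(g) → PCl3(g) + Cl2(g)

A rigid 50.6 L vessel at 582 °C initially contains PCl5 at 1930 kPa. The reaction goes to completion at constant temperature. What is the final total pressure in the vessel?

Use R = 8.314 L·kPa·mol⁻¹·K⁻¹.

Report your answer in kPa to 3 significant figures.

3860 kPa

Rigid vessel, constant T ⇒ P scales with total gas moles (1 → 2).
P_final = (2/1) × 1930 = 3860 kPa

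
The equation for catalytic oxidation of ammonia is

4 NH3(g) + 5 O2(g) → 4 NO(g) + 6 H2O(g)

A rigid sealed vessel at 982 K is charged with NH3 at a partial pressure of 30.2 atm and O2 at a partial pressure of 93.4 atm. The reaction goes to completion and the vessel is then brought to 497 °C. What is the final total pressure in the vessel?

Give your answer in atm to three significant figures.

At constant V, partial pressures at 982 K are proportional to moles, so apply stoichiometry directly to pressures.
P(O2) required for 30.2 atm of NH3 = (5/4) × 30.2 = 37.75 atm; available 93.4 atm, so NH3 is limiting.
P(O2) remaining = 93.4 − (5/4) × 30.2 = 55.65 atm
P(gaseous products) = (4+6)/4 × 30.2 = 75.50 atm
P_total at 982 K = 55.65 + 75.50 = 131.2 atm
Scaling to 497 °C: P = 131.2 × 770.15/982 = 102.9 atm

103 atm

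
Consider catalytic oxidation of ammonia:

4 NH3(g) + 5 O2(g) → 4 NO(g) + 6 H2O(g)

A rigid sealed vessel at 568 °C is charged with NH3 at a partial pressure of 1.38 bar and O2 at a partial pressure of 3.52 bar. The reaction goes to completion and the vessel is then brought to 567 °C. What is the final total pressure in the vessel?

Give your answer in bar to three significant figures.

5.24 bar

With V and T fixed, P_i ∝ n_i, so the mole ratios apply directly to partial pressures at 568 °C.
P(O2) required for 1.38 bar of NH3 = (5/4) × 1.38 = 1.725 bar; available 3.52 bar, so NH3 is limiting.
P(O2) remaining = 3.52 − (5/4) × 1.38 = 1.795 bar
P(gaseous products) = (4+6)/4 × 1.38 = 3.450 bar
P_total at 568 °C = 1.795 + 3.450 = 5.245 bar
Scaling to 567 °C: P = 5.245 × 840.15/841.15 = 5.239 bar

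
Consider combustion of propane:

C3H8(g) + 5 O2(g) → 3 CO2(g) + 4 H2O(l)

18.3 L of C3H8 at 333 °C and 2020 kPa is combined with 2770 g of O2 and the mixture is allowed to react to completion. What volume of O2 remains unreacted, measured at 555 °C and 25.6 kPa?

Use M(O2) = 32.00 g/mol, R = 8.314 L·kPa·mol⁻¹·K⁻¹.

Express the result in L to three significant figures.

13400 L

n(C3H8) = PV/RT = (2020 × 18.3) / (8.314 × 606.15) = 7.335 mol
n(O2) = 2770 / 32.00 = 86.56 mol
For 7.335 mol C3H8, stoichiometry requires (5/1) × 7.335 = 36.67 mol O2; 86.56 mol is available, so C3H8 is limiting.
n(O2) consumed = (5/1) × 7.335 = 36.67 mol; remaining = 86.56 − 36.67 = 49.89 mol
V(O2) = nRT/P = 49.89 × 8.314 × 828.15 / 25.6 = 13420 L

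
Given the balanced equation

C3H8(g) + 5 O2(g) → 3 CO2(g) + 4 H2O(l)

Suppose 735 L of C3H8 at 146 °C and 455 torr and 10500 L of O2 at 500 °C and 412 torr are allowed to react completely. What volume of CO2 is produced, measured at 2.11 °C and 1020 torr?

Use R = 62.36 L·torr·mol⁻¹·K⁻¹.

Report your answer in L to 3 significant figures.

n(C3H8) = PV/RT = (455 × 735) / (62.36 × 419.15) = 12.79 mol
n(O2) = PV/RT = (412 × 10500) / (62.36 × 773.15) = 89.73 mol
For 12.79 mol C3H8, stoichiometry requires (5/1) × 12.79 = 63.95 mol O2; 89.73 mol is available, so C3H8 is limiting.
n(CO2) = (3/1) × 12.79 = 38.37 mol
V(CO2) = nRT/P = 38.37 × 62.36 × 275.26 / 1020 = 645.7 L

646 L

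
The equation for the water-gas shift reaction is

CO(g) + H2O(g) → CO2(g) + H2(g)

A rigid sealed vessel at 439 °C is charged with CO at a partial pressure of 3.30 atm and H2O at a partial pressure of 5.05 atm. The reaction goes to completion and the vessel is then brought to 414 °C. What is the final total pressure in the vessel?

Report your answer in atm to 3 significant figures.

8.06 atm

At constant V, partial pressures at 439 °C are proportional to moles, so apply stoichiometry directly to pressures.
P(H2O) required for 3.30 atm of CO = (1/1) × 3.30 = 3.300 atm; available 5.05 atm, so CO is limiting.
P(H2O) remaining = 5.05 − (1/1) × 3.30 = 1.750 atm
P(gaseous products) = (1+1)/1 × 3.30 = 6.600 atm
P_total at 439 °C = 1.750 + 6.600 = 8.350 atm
Scaling to 414 °C: P = 8.350 × 687.15/712.15 = 8.057 atm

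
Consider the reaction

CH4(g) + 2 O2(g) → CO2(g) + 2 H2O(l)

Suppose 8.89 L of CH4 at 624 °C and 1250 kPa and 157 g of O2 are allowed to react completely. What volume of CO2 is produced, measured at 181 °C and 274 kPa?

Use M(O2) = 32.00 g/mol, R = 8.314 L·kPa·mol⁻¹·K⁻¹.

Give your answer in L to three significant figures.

n(CH4) = PV/RT = (1250 × 8.89) / (8.314 × 897.15) = 1.490 mol
n(O2) = 157 / 32.00 = 4.906 mol
For 1.490 mol CH4, stoichiometry requires (2/1) × 1.490 = 2.980 mol O2; 4.906 mol is available, so CH4 is limiting.
n(CO2) = (1/1) × 1.490 = 1.490 mol
V(CO2) = nRT/P = 1.490 × 8.314 × 454.15 / 274 = 20.53 L

20.5 L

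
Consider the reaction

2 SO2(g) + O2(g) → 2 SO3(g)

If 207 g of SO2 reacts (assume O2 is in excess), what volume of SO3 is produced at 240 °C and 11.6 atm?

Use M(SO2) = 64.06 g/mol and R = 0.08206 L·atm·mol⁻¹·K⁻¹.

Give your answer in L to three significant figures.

n(SO2) = 207.0 / 64.06 = 3.231 mol
n(SO3) = (2/2) × 3.231 = 3.231 mol
V = nRT/P = 3.231 × 0.08206 × 513.15 / 11.6 = 11.73 L

11.7 L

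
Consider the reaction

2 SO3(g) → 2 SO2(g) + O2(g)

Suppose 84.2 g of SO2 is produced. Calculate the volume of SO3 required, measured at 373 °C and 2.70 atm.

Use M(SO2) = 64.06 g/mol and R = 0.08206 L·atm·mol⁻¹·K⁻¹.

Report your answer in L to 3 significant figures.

25.8 L

n(SO2) = 84.20 / 64.06 = 1.314 mol
n(SO3) = (2/2) × 1.314 = 1.314 mol
V = nRT/P = 1.314 × 0.08206 × 646.15 / 2.70 = 25.80 L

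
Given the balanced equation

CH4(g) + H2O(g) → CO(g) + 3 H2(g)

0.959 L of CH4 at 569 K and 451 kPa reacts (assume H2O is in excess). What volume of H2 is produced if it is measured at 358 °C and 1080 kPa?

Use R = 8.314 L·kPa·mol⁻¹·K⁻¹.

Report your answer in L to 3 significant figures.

n(CH4) = PV/RT = (451 × 0.959) / (8.314 × 569) = 0.09143 mol
n(H2) = (3/1) × 0.09143 = 0.2743 mol
V = nRT/P = 0.2743 × 8.314 × 631.15 / 1080 = 1.333 L

1.33 L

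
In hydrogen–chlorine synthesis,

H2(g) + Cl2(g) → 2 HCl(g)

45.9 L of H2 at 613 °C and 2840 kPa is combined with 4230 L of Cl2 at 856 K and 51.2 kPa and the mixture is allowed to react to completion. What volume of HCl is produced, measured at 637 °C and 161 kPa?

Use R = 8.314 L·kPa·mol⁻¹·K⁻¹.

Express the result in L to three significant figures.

1660 L

n(H2) = PV/RT = (2840 × 45.9) / (8.314 × 886.15) = 17.69 mol
n(Cl2) = PV/RT = (51.2 × 4230) / (8.314 × 856) = 30.43 mol
For 17.69 mol H2, stoichiometry requires (1/1) × 17.69 = 17.69 mol Cl2; 30.43 mol is available, so H2 is limiting.
n(HCl) = (2/1) × 17.69 = 35.38 mol
V(HCl) = nRT/P = 35.38 × 8.314 × 910.15 / 161 = 1663 L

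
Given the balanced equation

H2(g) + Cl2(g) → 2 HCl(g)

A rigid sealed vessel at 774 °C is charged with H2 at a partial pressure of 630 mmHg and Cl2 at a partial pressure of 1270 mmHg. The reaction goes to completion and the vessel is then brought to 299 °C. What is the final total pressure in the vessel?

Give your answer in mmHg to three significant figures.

With V and T fixed, P_i ∝ n_i, so the mole ratios apply directly to partial pressures at 774 °C.
P(Cl2) required for 630 mmHg of H2 = (1/1) × 630 = 630.0 mmHg; available 1270 mmHg, so H2 is limiting.
P(Cl2) remaining = 1270 − (1/1) × 630 = 640.0 mmHg
P(gaseous products) = (2)/1 × 630 = 1260 mmHg
P_total at 774 °C = 640.0 + 1260 = 1900 mmHg
Scaling to 299 °C: P = 1900 × 572.15/1047.15 = 1038 mmHg

1040 mmHg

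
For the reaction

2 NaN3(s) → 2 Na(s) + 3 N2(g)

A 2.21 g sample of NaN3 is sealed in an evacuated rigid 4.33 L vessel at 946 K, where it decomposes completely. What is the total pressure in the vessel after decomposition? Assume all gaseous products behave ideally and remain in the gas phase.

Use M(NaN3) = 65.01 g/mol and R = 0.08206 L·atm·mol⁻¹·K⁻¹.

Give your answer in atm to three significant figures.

n(NaN3) = 2.21 / 65.01 = 0.03399 mol
n(gas produced) = (3/2) × 0.03399 = 0.05099 mol
P = nRT/V = 0.05099 × 0.08206 × 946 / 4.33 = 0.9142 atm

0.914 atm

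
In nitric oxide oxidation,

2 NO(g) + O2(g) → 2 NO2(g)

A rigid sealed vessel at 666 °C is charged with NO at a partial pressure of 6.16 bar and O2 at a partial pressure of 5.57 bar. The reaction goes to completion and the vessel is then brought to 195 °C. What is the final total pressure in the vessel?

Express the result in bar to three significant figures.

4.31 bar

With V and T fixed, P_i ∝ n_i, so the mole ratios apply directly to partial pressures at 666 °C.
P(O2) required for 6.16 bar of NO = (1/2) × 6.16 = 3.080 bar; available 5.57 bar, so NO is limiting.
P(O2) remaining = 5.57 − (1/2) × 6.16 = 2.490 bar
P(gaseous products) = (2)/2 × 6.16 = 6.160 bar
P_total at 666 °C = 2.490 + 6.160 = 8.650 bar
Scaling to 195 °C: P = 8.650 × 468.15/939.15 = 4.312 bar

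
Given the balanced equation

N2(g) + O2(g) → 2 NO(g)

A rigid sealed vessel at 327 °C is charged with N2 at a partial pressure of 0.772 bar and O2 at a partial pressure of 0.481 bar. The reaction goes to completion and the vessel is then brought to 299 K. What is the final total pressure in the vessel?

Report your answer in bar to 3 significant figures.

0.624 bar

Because the vessel is rigid and T is held at 327 °C, work the stoichiometry in partial pressures (P_i = n_iRT/V).
P(O2) required for 0.772 bar of N2 = (1/1) × 0.772 = 0.7720 bar; available 0.481 bar, so O2 is limiting.
P(N2) remaining = 0.772 − (1/1) × 0.481 = 0.2910 bar
P(gaseous products) = (2)/1 × 0.481 = 0.9620 bar
P_total at 327 °C = 0.2910 + 0.9620 = 1.253 bar
Scaling to 299 K: P = 1.253 × 299/600.15 = 0.6243 bar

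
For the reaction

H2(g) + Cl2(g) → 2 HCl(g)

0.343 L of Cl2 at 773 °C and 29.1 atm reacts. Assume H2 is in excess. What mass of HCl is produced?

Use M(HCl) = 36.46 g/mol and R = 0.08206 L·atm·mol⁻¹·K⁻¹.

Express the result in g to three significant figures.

8.48 g

n(Cl2) = PV/RT = (29.1 × 0.343) / (0.08206 × 1046.15) = 0.1163 mol
n(HCl) = (2/1) × 0.1163 = 0.2326 mol
m(HCl) = 0.2326 × 36.46 = 8.481 g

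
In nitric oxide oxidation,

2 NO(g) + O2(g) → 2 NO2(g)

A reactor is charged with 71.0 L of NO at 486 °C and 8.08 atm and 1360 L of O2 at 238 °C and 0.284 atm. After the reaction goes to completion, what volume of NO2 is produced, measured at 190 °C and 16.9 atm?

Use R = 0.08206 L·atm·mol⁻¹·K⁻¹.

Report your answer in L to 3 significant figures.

20.7 L

n(NO) = PV/RT = (8.08 × 71.0) / (0.08206 × 759.15) = 9.209 mol
n(O2) = PV/RT = (0.284 × 1360) / (0.08206 × 511.15) = 9.208 mol
For 9.209 mol NO, stoichiometry requires (1/2) × 9.209 = 4.604 mol O2; 9.208 mol is available, so NO is limiting.
n(NO2) = (2/2) × 9.209 = 9.209 mol
V(NO2) = nRT/P = 9.209 × 0.08206 × 463.15 / 16.9 = 20.71 L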